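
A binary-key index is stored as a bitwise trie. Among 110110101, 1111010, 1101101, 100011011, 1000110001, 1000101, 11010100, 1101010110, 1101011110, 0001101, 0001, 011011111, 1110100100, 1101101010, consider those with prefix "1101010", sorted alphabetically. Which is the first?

Filter for "1101010…" and sort: "11010100", "1101010110"
Position 1: 11010100

11010100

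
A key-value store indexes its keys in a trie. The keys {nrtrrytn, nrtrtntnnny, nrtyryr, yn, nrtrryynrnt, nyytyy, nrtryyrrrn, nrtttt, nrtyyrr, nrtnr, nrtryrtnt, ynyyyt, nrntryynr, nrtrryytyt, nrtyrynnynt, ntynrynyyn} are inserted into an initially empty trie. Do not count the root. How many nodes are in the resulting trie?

77

Count nodes per top-level branch (shared prefixes stored once):
  'n'-branch (nrntryynr, nrtnr, nrtrrytn, nrtrryynrnt, nrtrryytyt, nrtrtntnnny, nrtryrtnt, nrtryyrrrn, nrtttt, nrtyrynnynt, nrtyryr, nrtyyrr, ntynrynyyn, nyytyy): 71 nodes
  'y'-branch (yn, ynyyyt): 6 nodes
Sum: 77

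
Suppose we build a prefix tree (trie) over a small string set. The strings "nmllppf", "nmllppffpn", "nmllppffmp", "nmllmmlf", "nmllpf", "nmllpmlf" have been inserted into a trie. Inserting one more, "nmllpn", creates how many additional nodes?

Walking "nmllpn" from the root, the first 5 characters ("nmllp") follow existing edges; "n" is the first miss.
New nodes needed: |"nmllpn"| − 5 = 6 − 5 = 1.

1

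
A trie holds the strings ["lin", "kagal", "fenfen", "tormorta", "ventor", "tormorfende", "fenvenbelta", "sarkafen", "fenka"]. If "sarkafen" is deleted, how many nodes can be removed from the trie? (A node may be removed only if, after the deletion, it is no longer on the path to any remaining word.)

8

Walk "sarkafen" from the leaf back toward the root, removing each node that no remaining word uses.
No other word shares any prefix with "sarkafen", so all 8 of its nodes go.
Nodes removed: 8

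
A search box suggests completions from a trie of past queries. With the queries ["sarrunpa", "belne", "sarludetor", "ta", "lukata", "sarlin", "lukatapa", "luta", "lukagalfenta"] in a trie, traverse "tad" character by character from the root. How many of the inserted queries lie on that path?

Check each prefix of "tad" against the stored set — each match is an end-marker on the path.
Prefixes of the query that are stored words: "ta"
Count: 1

1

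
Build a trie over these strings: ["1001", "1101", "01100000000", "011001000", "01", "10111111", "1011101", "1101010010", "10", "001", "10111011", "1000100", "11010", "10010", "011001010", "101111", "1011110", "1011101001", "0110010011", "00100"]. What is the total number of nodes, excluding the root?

For each word, the new-node count is its length minus the longest prefix already in the trie:
  "1001" → 4 new (1, 0, 0, 1)
  "1101" → prefix "1" already present; 3 new (1, 0, 1)
  "01100000000" → 11 new (0, 1, 1, 0, 0, 0, 0, 0, 0, 0, 0)
  "011001000" → prefix "01100" already present; 4 new (1, 0, 0, 0)
  "01" → prefix "01" already present; 0 new (none)
  "10111111" → prefix "10" already present; 6 new (1, 1, 1, 1, 1, 1)
  "1011101" → prefix "10111" already present; 2 new (0, 1)
  "1101010010" → prefix "1101" already present; 6 new (0, 1, 0, 0, 1, 0)
  "10" → prefix "10" already present; 0 new (none)
  "001" → prefix "0" already present; 2 new (0, 1)
  "10111011" → prefix "1011101" already present; 1 new (1)
  "1000100" → prefix "100" already present; 4 new (0, 1, 0, 0)
  "11010" → prefix "11010" already present; 0 new (none)
  "10010" → prefix "1001" already present; 1 new (0)
  "011001010" → prefix "0110010" already present; 2 new (1, 0)
  "101111" → prefix "101111" already present; 0 new (none)
  "1011110" → prefix "101111" already present; 1 new (0)
  "1011101001" → prefix "1011101" already present; 3 new (0, 0, 1)
  "0110010011" → prefix "01100100" already present; 2 new (1, 1)
  "00100" → prefix "001" already present; 2 new (0, 0)
Total nodes = 4 + 3 + 11 + 4 + 0 + 6 + 2 + 6 + 0 + 2 + 1 + 4 + 0 + 1 + 2 + 0 + 1 + 3 + 2 + 2 = 54

54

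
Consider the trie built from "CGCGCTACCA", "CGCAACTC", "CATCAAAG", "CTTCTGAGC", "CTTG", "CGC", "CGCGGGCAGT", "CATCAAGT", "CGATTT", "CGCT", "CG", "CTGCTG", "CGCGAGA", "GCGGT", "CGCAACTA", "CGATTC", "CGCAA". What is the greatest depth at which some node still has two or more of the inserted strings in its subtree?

Equivalently: take the maximum, over all pairs, of their longest common prefix length.
e.g. "CGCAACTA" and "CGCAACTC" share the prefix "CGCAACT" of length 7; no pair shares a longer one.
Longest shared-prefix length: 7

7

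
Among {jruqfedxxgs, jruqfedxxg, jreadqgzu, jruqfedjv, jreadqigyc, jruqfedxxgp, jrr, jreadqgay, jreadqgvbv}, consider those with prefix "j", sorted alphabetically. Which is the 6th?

Words with prefix "j", in lexicographic order: "jreadqgay", "jreadqgvbv", "jreadqgzu", "jreadqigyc", "jrr", "jruqfedjv", "jruqfedxxg", "jruqfedxxgp", "jruqfedxxgs"
Position 6: jruqfedjv

jruqfedjv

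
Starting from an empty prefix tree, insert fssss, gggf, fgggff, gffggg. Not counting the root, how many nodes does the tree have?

19

Insert word by word; a character creates a node only if that edge doesn't already exist:
  "fssss" → 5 new (f, s, s, s, s)
  "gggf" → 4 new (g, g, g, f)
  "fgggff" → prefix "f" already present; 5 new (g, g, g, f, f)
  "gffggg" → prefix "g" already present; 5 new (f, f, g, g, g)
Total nodes = 5 + 4 + 5 + 5 = 19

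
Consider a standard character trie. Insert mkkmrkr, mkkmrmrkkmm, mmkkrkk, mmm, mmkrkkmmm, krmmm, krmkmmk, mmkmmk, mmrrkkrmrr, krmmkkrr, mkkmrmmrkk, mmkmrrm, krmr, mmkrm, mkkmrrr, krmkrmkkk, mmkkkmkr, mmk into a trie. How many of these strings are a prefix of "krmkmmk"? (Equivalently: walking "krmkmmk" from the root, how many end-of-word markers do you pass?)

Traverse "krmkmmk" character by character; count nodes along the way that are marked as word ends.
Prefixes of the query that are stored words: "krmkmmk"
Count: 1

1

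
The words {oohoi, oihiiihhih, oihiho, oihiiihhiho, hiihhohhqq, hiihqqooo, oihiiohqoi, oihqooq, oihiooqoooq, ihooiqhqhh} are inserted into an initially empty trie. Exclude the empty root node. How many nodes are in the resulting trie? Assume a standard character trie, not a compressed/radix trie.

Insert word by word; a character creates a node only if that edge doesn't already exist:
  "oohoi" → 5 new (o, o, h, o, i)
  "oihiiihhih" → prefix "o" already present; 9 new (i, h, i, i, i, h, h, i, h)
  "oihiho" → prefix "oihi" already present; 2 new (h, o)
  "oihiiihhiho" → prefix "oihiiihhih" already present; 1 new (o)
  "hiihhohhqq" → 10 new (h, i, i, h, h, o, h, h, q, q)
  "hiihqqooo" → prefix "hiih" already present; 5 new (q, q, o, o, o)
  "oihiiohqoi" → prefix "oihii" already present; 5 new (o, h, q, o, i)
  "oihqooq" → prefix "oih" already present; 4 new (q, o, o, q)
  "oihiooqoooq" → prefix "oihi" already present; 7 new (o, o, q, o, o, o, q)
  "ihooiqhqhh" → 10 new (i, h, o, o, i, q, h, q, h, h)
Total nodes = 5 + 9 + 2 + 1 + 10 + 5 + 5 + 4 + 7 + 10 = 58

58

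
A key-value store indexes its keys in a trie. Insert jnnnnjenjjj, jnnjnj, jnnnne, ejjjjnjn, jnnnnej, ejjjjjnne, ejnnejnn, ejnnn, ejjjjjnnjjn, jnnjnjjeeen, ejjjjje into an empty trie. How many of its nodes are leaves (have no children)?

A leaf is a node with no children — equivalently, the end of a word that is not a proper prefix of any other stored word.
Those words: "ejjjjje", "ejjjjjnne", "ejjjjjnnjjn", "ejjjjnjn", "ejnnejnn", "ejnnn", "jnnjnjjeeen", "jnnnnej", "jnnnnjenjjj"
Leaf count: 9

9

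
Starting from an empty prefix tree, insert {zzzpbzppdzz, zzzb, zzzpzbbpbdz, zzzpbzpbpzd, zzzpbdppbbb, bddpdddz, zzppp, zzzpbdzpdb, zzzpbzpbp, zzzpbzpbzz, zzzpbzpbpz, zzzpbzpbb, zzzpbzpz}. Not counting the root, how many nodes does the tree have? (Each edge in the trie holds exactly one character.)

48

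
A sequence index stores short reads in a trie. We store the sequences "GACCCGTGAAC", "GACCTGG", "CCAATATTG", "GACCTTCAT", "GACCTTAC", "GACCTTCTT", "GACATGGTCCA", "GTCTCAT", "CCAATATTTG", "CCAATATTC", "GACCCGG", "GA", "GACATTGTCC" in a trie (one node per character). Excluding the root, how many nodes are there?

54

Trace insertions, counting only characters that open a new branch:
  "GACCCGTGAAC" → 11 new (G, A, C, C, C, G, T, G, A, A, C)
  "GACCTGG" → prefix "GACC" already present; 3 new (T, G, G)
  "CCAATATTG" → 9 new (C, C, A, A, T, A, T, T, G)
  "GACCTTCAT" → prefix "GACCT" already present; 4 new (T, C, A, T)
  "GACCTTAC" → prefix "GACCTT" already present; 2 new (A, C)
  "GACCTTCTT" → prefix "GACCTTC" already present; 2 new (T, T)
  "GACATGGTCCA" → prefix "GAC" already present; 8 new (A, T, G, G, T, C, C, A)
  "GTCTCAT" → prefix "G" already present; 6 new (T, C, T, C, A, T)
  "CCAATATTTG" → prefix "CCAATATT" already present; 2 new (T, G)
  "CCAATATTC" → prefix "CCAATATT" already present; 1 new (C)
  "GACCCGG" → prefix "GACCCG" already present; 1 new (G)
  "GA" → prefix "GA" already present; 0 new (none)
  "GACATTGTCC" → prefix "GACAT" already present; 5 new (T, G, T, C, C)
Total nodes = 11 + 3 + 9 + 4 + 2 + 2 + 8 + 6 + 2 + 1 + 1 + 0 + 5 = 54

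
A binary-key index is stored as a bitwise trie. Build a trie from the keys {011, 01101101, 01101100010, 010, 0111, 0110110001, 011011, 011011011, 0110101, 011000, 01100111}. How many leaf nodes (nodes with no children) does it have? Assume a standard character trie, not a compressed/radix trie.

A leaf is a node with no children — equivalently, the end of a word that is not a proper prefix of any other stored word.
Those words: "010", "011000", "01100111", "0110101", "01101100010", "011011011", "0111"
Leaf count: 7

7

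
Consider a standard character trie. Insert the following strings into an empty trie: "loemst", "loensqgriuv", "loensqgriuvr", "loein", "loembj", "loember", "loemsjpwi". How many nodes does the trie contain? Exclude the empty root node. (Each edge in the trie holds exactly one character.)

Count nodes per top-level branch (shared prefixes stored once):
  'l'-branch (loein, loember, loembj, loemsjpwi, loemst, loensqgriuv, loensqgriuvr): 25 nodes
Sum: 25

25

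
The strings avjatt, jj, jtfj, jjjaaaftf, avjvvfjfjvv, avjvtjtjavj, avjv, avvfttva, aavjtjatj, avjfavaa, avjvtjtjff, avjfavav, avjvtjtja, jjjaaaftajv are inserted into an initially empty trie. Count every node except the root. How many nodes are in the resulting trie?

Insert word by word; a character creates a node only if that edge doesn't already exist:
  "avjatt" → 6 new (a, v, j, a, t, t)
  "jj" → 2 new (j, j)
  "jtfj" → prefix "j" already present; 3 new (t, f, j)
  "jjjaaaftf" → prefix "jj" already present; 7 new (j, a, a, a, f, t, f)
  "avjvvfjfjvv" → prefix "avj" already present; 8 new (v, v, f, j, f, j, v, v)
  "avjvtjtjavj" → prefix "avjv" already present; 7 new (t, j, t, j, a, v, j)
  "avjv" → prefix "avjv" already present; 0 new (none)
  "avvfttva" → prefix "av" already present; 6 new (v, f, t, t, v, a)
  "aavjtjatj" → prefix "a" already present; 8 new (a, v, j, t, j, a, t, j)
  "avjfavaa" → prefix "avj" already present; 5 new (f, a, v, a, a)
  "avjvtjtjff" → prefix "avjvtjtj" already present; 2 new (f, f)
  "avjfavav" → prefix "avjfava" already present; 1 new (v)
  "avjvtjtja" → prefix "avjvtjtja" already present; 0 new (none)
  "jjjaaaftajv" → prefix "jjjaaaft" already present; 3 new (a, j, v)
Total nodes = 6 + 2 + 3 + 7 + 8 + 7 + 0 + 6 + 8 + 5 + 2 + 1 + 0 + 3 = 58

58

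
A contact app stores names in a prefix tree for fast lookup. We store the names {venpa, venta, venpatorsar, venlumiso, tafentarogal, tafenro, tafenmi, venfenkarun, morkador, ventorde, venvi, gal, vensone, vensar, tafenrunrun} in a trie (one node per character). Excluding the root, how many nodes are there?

71

Trace insertions, counting only characters that open a new branch:
  "venpa" → 5 new (v, e, n, p, a)
  "venta" → prefix "ven" already present; 2 new (t, a)
  "venpatorsar" → prefix "venpa" already present; 6 new (t, o, r, s, a, r)
  "venlumiso" → prefix "ven" already present; 6 new (l, u, m, i, s, o)
  "tafentarogal" → 12 new (t, a, f, e, n, t, a, r, o, g, a, l)
  "tafenro" → prefix "tafen" already present; 2 new (r, o)
  "tafenmi" → prefix "tafen" already present; 2 new (m, i)
  "venfenkarun" → prefix "ven" already present; 8 new (f, e, n, k, a, r, u, n)
  "morkador" → 8 new (m, o, r, k, a, d, o, r)
  "ventorde" → prefix "vent" already present; 4 new (o, r, d, e)
  "venvi" → prefix "ven" already present; 2 new (v, i)
  "gal" → 3 new (g, a, l)
  "vensone" → prefix "ven" already present; 4 new (s, o, n, e)
  "vensar" → prefix "vens" already present; 2 new (a, r)
  "tafenrunrun" → prefix "tafenr" already present; 5 new (u, n, r, u, n)
Total nodes = 5 + 2 + 6 + 6 + 12 + 2 + 2 + 8 + 8 + 4 + 2 + 3 + 4 + 2 + 5 = 71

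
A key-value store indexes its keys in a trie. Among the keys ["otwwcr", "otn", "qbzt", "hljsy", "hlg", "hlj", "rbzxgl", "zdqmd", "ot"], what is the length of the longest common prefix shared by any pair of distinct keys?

The deepest shared node is where two words last agree before diverging.
e.g. "hlj" and "hljsy" share the prefix "hlj" of length 3; no pair shares a longer one.
Longest shared-prefix length: 3

3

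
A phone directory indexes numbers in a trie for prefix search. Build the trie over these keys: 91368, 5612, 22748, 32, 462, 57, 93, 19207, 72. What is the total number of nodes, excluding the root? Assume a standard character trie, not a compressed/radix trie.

Insert word by word; a character creates a node only if that edge doesn't already exist:
  "91368" → 5 new (9, 1, 3, 6, 8)
  "5612" → 4 new (5, 6, 1, 2)
  "22748" → 5 new (2, 2, 7, 4, 8)
  "32" → 2 new (3, 2)
  "462" → 3 new (4, 6, 2)
  "57" → prefix "5" already present; 1 new (7)
  "93" → prefix "9" already present; 1 new (3)
  "19207" → 5 new (1, 9, 2, 0, 7)
  "72" → 2 new (7, 2)
Total nodes = 5 + 4 + 5 + 2 + 3 + 1 + 1 + 5 + 2 = 28

28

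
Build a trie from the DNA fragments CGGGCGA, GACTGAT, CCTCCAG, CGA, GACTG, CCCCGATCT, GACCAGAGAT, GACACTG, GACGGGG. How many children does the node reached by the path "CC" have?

Follow the path "CC" to its node, then look at its outgoing edges.
Characters that immediately follow "CC" among the stored strings: {C, T}.
That node has 2 child edges.

2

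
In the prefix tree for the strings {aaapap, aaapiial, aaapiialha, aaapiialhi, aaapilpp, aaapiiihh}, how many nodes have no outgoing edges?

A leaf is a node with no children — equivalently, the end of a word that is not a proper prefix of any other stored word.
Those words: "aaapap", "aaapiialha", "aaapiialhi", "aaapiiihh", "aaapilpp"
Leaf count: 5

5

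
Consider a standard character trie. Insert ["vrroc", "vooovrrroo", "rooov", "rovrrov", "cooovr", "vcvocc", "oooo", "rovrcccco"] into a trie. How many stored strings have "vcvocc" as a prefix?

Traverse to the node for "vcvocc", then collect every word in that subtree.
Words under "vcvocc": vcvocc
Count: 1

1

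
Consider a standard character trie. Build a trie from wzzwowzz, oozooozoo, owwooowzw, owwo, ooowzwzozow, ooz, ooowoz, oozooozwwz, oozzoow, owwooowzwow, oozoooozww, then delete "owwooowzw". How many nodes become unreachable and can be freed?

0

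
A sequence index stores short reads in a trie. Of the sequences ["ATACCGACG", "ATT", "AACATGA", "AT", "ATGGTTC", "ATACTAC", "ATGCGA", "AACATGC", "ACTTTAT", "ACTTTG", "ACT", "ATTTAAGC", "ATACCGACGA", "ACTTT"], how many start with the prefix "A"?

14

Filter for entries beginning with "A":
Words under "A": AACATGA, AACATGC, ACT, ACTTT, ACTTTAT, ACTTTG, AT, ATACCGACG, ATACCGACGA, ATACTAC, ATGCGA, ATGGTTC, ATT, ATTTAAGC
Count: 14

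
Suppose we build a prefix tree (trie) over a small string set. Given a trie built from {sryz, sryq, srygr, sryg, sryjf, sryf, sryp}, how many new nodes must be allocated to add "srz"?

1

"sr" is already a path in the trie; the remaining "z" must be added.
Each of the 1 remaining characters creates one node.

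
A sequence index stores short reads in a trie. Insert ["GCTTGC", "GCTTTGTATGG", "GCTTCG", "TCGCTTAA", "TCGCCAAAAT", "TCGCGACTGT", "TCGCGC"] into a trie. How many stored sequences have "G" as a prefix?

Filter for entries beginning with "G":
Matches: "GCTTCG", "GCTTGC", "GCTTTGTATGG"
Count: 3

3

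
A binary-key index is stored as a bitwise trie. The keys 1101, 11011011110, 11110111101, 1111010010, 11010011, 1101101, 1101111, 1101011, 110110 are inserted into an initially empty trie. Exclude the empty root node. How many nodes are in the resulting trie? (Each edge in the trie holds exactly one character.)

Trie structure (* marks end of a word):
(root)
└─ 1
   └─ 1
      ├─ 0
      │  └─ 1 *
      │     ├─ 0
      │     │  ├─ 0
      │     │  │  └─ 1
      │     │  │     └─ 1 *
      │     │  └─ 1
      │     │     └─ 1 *
      │     └─ 1
      │        ├─ 0 *
      │        │  └─ 1 *
      │        │     └─ 1
      │        │        └─ 1
      │        │           └─ 1
      │        │              └─ 0 *
      │        └─ 1
      │           └─ 1 *
      └─ 1
         └─ 1
            └─ 0
               └─ 1
                  ├─ 0
                  │  └─ 0
                  │     └─ 1
                  │        └─ 0 *
                  └─ 1
                     └─ 1
                        └─ 1
                           └─ 0
                              └─ 1 *
Counting every labelled node above: 32.

32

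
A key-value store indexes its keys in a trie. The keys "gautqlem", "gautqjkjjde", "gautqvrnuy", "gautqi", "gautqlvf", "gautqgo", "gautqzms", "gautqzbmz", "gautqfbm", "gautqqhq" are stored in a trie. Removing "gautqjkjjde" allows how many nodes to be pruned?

Walk "gautqjkjjde" from the leaf back toward the root, removing each node that no remaining word uses.
The suffix "jkjjde" (6 nodes) is used only by "gautqjkjjde"; the node for "gautq" still has the child "l", so pruning stops there.
Nodes removed: 6

6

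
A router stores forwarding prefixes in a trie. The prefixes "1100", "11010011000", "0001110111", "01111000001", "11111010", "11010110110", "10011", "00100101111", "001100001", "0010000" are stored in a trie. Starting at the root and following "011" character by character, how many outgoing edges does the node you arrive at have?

1

The children of the "011" node are the distinct next characters among strings starting with "011".
Distinct next characters after "011": 1.
That node has 1 child edge.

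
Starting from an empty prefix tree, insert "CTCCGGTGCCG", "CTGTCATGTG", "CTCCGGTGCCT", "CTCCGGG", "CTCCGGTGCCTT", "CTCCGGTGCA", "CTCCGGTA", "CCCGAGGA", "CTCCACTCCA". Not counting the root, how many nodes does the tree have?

Insert word by word; a character creates a node only if that edge doesn't already exist:
  "CTCCGGTGCCG" → 11 new (C, T, C, C, G, G, T, G, C, C, G)
  "CTGTCATGTG" → prefix "CT" already present; 8 new (G, T, C, A, T, G, T, G)
  "CTCCGGTGCCT" → prefix "CTCCGGTGCC" already present; 1 new (T)
  "CTCCGGG" → prefix "CTCCGG" already present; 1 new (G)
  "CTCCGGTGCCTT" → prefix "CTCCGGTGCCT" already present; 1 new (T)
  "CTCCGGTGCA" → prefix "CTCCGGTGC" already present; 1 new (A)
  "CTCCGGTA" → prefix "CTCCGGT" already present; 1 new (A)
  "CCCGAGGA" → prefix "C" already present; 7 new (C, C, G, A, G, G, A)
  "CTCCACTCCA" → prefix "CTCC" already present; 6 new (A, C, T, C, C, A)
Total nodes = 11 + 8 + 1 + 1 + 1 + 1 + 1 + 7 + 6 = 37

37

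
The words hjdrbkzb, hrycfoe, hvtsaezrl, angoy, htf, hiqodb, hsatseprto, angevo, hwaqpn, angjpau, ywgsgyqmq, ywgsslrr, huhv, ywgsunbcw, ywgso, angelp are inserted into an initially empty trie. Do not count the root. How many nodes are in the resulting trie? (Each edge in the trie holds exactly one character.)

79

Count nodes per top-level branch (shared prefixes stored once):
  'a'-branch (angelp, angevo, angjpau, angoy): 14 nodes
  'h'-branch (hiqodb, hjdrbkzb, hrycfoe, hsatseprto, htf, huhv, hvtsaezrl, hwaqpn): 46 nodes
  'y'-branch (ywgsgyqmq, ywgso, ywgsslrr, ywgsunbcw): 19 nodes
Sum: 79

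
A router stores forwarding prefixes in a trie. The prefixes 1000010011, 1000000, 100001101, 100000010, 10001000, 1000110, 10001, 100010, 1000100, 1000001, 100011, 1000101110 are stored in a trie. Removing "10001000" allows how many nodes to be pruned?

Walk "10001000" from the leaf back toward the root, removing each node that no remaining word uses.
The suffix "0" (1 node) is used only by "10001000"; "1000100" is itself a stored word, so pruning stops there.
Nodes removed: 1

1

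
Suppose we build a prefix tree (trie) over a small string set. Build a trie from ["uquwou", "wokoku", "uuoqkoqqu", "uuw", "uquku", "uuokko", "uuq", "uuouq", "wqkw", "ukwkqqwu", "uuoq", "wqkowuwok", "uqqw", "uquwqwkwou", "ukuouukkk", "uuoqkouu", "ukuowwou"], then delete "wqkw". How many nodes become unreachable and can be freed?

After clearing the end-marker at "wqkw", prune upward until reaching a node still needed by another word.
The suffix "w" (1 node) is used only by "wqkw"; the node for "wqk" still has the child "o", so pruning stops there.
Nodes removed: 1

1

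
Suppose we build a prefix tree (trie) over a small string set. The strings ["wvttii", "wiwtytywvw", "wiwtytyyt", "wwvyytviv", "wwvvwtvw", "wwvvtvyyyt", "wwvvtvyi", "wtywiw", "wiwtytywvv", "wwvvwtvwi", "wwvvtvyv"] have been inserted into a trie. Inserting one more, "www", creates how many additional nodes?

1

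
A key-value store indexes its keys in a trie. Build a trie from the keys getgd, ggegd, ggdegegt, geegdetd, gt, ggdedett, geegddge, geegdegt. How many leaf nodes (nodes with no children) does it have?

A leaf is a node with no children — equivalently, the end of a word that is not a proper prefix of any other stored word.
Those words: "geegddge", "geegdegt", "geegdetd", "getgd", "ggdedett", "ggdegegt", "ggegd", "gt"
Leaf count: 8

8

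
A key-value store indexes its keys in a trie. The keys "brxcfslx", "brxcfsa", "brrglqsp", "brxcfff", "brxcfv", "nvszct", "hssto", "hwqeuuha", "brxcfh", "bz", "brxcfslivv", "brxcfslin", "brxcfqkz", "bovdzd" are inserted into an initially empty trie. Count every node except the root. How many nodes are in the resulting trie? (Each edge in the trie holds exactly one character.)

50

Count nodes per top-level branch (shared prefixes stored once):
  'b'-branch (bovdzd, brrglqsp, brxcfff, brxcfh, brxcfqkz, brxcfsa, brxcfslin, brxcfslivv, brxcfslx, brxcfv, bz): 32 nodes
  'h'-branch (hssto, hwqeuuha): 12 nodes
  'n'-branch (nvszct): 6 nodes
Sum: 50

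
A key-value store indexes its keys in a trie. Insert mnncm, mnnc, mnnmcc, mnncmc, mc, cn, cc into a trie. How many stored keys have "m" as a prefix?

Walk to "m"; the words in its subtree are exactly those with that prefix.
Matches: "mc", "mnnc", "mnncm", "mnncmc", "mnnmcc"
Count: 5

5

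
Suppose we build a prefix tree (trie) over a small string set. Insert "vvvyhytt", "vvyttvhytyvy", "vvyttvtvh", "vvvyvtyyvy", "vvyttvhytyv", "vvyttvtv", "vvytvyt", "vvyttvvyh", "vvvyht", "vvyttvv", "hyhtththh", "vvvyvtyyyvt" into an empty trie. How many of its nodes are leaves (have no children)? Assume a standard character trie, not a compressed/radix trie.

9

Leaves are exactly the stored words that no other stored word extends.
Those words: "hyhtththh", "vvvyht", "vvvyhytt", "vvvyvtyyvy", "vvvyvtyyyvt", "vvyttvhytyvy", "vvyttvtvh", "vvyttvvyh", "vvytvyt"
Leaf count: 9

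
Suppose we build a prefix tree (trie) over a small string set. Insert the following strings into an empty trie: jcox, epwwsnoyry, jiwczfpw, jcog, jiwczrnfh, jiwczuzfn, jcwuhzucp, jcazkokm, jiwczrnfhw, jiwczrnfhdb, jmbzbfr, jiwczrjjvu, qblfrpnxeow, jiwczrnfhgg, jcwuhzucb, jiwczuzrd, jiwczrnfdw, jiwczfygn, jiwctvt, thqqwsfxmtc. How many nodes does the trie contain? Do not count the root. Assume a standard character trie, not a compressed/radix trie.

91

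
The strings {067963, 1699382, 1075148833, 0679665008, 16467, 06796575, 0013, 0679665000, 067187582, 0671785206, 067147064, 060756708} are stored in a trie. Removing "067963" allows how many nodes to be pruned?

1

A node on "067963"'s path can go only if nothing else ends at it or branches off below it.
The suffix "3" (1 node) is used only by "067963"; the node for "06796" still has the child "6", so pruning stops there.
Nodes removed: 1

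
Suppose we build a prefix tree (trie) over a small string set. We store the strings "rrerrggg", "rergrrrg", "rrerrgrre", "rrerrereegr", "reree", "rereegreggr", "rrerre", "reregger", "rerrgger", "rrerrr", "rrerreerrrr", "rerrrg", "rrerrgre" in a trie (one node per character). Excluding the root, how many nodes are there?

50

Insert word by word; a character creates a node only if that edge doesn't already exist:
  "rrerrggg" → 8 new (r, r, e, r, r, g, g, g)
  "rergrrrg" → prefix "r" already present; 7 new (e, r, g, r, r, r, g)
  "rrerrgrre" → prefix "rrerrg" already present; 3 new (r, r, e)
  "rrerrereegr" → prefix "rrerr" already present; 6 new (e, r, e, e, g, r)
  "reree" → prefix "rer" already present; 2 new (e, e)
  "rereegreggr" → prefix "reree" already present; 6 new (g, r, e, g, g, r)
  "rrerre" → prefix "rrerre" already present; 0 new (none)
  "reregger" → prefix "rere" already present; 4 new (g, g, e, r)
  "rerrgger" → prefix "rer" already present; 5 new (r, g, g, e, r)
  "rrerrr" → prefix "rrerr" already present; 1 new (r)
  "rrerreerrrr" → prefix "rrerre" already present; 5 new (e, r, r, r, r)
  "rerrrg" → prefix "rerr" already present; 2 new (r, g)
  "rrerrgre" → prefix "rrerrgr" already present; 1 new (e)
Total nodes = 8 + 7 + 3 + 6 + 2 + 6 + 0 + 4 + 5 + 1 + 5 + 2 + 1 = 50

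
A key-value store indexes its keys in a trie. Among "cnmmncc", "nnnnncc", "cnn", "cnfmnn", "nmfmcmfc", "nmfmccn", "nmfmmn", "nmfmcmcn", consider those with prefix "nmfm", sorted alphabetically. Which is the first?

nmfmccn

Words with prefix "nmfm", in lexicographic order: "nmfmccn", "nmfmcmcn", "nmfmcmfc", "nmfmmn"
The 1st is nmfmccn.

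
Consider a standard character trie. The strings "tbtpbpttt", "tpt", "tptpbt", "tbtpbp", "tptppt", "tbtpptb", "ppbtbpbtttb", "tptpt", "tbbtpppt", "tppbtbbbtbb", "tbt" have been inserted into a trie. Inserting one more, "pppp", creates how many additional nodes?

2

Walking "pppp" from the root, the first 2 characters ("pp") follow existing edges; "p" is the first miss.
So 4 − 2 = 2 new nodes.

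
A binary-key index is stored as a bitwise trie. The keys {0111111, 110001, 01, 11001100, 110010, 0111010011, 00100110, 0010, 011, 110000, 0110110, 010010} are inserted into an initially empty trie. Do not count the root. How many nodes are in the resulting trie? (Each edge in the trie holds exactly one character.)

Count nodes per top-level branch (shared prefixes stored once):
  '0'-branch (0010, 00100110, 01, 010010, 011, 0110110, 0111010011, 0111111): 28 nodes
  '1'-branch (110000, 110001, 110010, 11001100): 12 nodes
Sum: 40

40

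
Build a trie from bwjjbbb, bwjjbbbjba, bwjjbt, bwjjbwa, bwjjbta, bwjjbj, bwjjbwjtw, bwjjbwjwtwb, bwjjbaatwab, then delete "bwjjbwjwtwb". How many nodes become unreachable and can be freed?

4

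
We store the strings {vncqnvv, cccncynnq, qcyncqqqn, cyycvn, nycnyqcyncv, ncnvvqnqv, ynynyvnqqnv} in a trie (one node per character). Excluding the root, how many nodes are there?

Insert word by word; a character creates a node only if that edge doesn't already exist:
  "vncqnvv" → 7 new (v, n, c, q, n, v, v)
  "cccncynnq" → 9 new (c, c, c, n, c, y, n, n, q)
  "qcyncqqqn" → 9 new (q, c, y, n, c, q, q, q, n)
  "cyycvn" → prefix "c" already present; 5 new (y, y, c, v, n)
  "nycnyqcyncv" → 11 new (n, y, c, n, y, q, c, y, n, c, v)
  "ncnvvqnqv" → prefix "n" already present; 8 new (c, n, v, v, q, n, q, v)
  "ynynyvnqqnv" → 11 new (y, n, y, n, y, v, n, q, q, n, v)
Total nodes = 7 + 9 + 9 + 5 + 11 + 8 + 11 = 60

60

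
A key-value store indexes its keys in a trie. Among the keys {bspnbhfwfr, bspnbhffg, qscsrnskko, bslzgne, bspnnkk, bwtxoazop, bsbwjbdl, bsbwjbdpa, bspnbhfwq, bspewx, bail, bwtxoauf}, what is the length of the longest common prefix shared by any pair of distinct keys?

Look for the deepest trie node that still has at least two words in its subtree.
e.g. "bspnbhfwfr" and "bspnbhfwq" share the prefix "bspnbhfw" of length 8; no pair shares a longer one.
Longest shared-prefix length: 8

8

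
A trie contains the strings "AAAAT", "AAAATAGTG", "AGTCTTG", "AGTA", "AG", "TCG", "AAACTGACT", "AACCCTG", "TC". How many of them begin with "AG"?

Filter for entries beginning with "AG":
Matches: "AG", "AGTA", "AGTCTTG"
Count: 3

3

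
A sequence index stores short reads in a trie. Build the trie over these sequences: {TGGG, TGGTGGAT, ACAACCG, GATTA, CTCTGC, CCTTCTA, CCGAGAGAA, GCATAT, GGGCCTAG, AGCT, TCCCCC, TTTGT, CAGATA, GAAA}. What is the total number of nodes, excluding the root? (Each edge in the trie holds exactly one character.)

71

For each word, the new-node count is its length minus the longest prefix already in the trie:
  "TGGG" → 4 new (T, G, G, G)
  "TGGTGGAT" → prefix "TGG" already present; 5 new (T, G, G, A, T)
  "ACAACCG" → 7 new (A, C, A, A, C, C, G)
  "GATTA" → 5 new (G, A, T, T, A)
  "CTCTGC" → 6 new (C, T, C, T, G, C)
  "CCTTCTA" → prefix "C" already present; 6 new (C, T, T, C, T, A)
  "CCGAGAGAA" → prefix "CC" already present; 7 new (G, A, G, A, G, A, A)
  "GCATAT" → prefix "G" already present; 5 new (C, A, T, A, T)
  "GGGCCTAG" → prefix "G" already present; 7 new (G, G, C, C, T, A, G)
  "AGCT" → prefix "A" already present; 3 new (G, C, T)
  "TCCCCC" → prefix "T" already present; 5 new (C, C, C, C, C)
  "TTTGT" → prefix "T" already present; 4 new (T, T, G, T)
  "CAGATA" → prefix "C" already present; 5 new (A, G, A, T, A)
  "GAAA" → prefix "GA" already present; 2 new (A, A)
Total nodes = 4 + 5 + 7 + 5 + 6 + 6 + 7 + 5 + 7 + 3 + 5 + 4 + 5 + 2 = 71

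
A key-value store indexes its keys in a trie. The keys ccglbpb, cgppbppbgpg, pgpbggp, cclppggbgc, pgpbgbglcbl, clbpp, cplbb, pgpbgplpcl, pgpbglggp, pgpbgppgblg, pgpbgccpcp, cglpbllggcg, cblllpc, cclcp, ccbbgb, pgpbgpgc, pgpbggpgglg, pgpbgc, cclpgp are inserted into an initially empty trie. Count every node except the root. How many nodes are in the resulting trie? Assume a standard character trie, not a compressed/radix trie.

Count nodes per top-level branch (shared prefixes stored once):
  'c'-branch (cblllpc, ccbbgb, ccglbpb, cclcp, cclpgp, cclppggbgc, cglpbllggcg, cgppbppbgpg, clbpp, cplbb): 56 nodes
  'p'-branch (pgpbgbglcbl, pgpbgc, pgpbgccpcp, pgpbggp, pgpbggpgglg, pgpbglggp, pgpbgpgc, pgpbgplpcl, pgpbgppgblg): 38 nodes
Sum: 94

94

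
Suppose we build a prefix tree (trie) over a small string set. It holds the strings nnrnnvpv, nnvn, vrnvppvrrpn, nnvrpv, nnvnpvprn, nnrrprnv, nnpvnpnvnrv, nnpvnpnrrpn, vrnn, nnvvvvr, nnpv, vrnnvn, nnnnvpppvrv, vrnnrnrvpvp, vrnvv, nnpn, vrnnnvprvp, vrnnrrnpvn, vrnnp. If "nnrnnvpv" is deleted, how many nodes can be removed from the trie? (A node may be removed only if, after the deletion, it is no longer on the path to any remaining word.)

A node on "nnrnnvpv"'s path can go only if nothing else ends at it or branches off below it.
The suffix "nnvpv" (5 nodes) is used only by "nnrnnvpv"; the node for "nnr" still has the child "r", so pruning stops there.
Nodes removed: 5

5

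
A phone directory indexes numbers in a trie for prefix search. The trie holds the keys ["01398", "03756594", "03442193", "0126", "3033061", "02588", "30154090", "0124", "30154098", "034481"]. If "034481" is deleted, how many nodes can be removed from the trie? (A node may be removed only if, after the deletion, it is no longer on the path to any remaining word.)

2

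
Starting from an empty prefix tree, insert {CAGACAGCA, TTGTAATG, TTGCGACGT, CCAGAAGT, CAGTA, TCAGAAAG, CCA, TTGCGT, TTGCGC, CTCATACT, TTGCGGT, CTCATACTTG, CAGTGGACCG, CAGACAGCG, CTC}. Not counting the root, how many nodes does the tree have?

59

Insert word by word; a character creates a node only if that edge doesn't already exist:
  "CAGACAGCA" → 9 new (C, A, G, A, C, A, G, C, A)
  "TTGTAATG" → 8 new (T, T, G, T, A, A, T, G)
  "TTGCGACGT" → prefix "TTG" already present; 6 new (C, G, A, C, G, T)
  "CCAGAAGT" → prefix "C" already present; 7 new (C, A, G, A, A, G, T)
  "CAGTA" → prefix "CAG" already present; 2 new (T, A)
  "TCAGAAAG" → prefix "T" already present; 7 new (C, A, G, A, A, A, G)
  "CCA" → prefix "CCA" already present; 0 new (none)
  "TTGCGT" → prefix "TTGCG" already present; 1 new (T)
  "TTGCGC" → prefix "TTGCG" already present; 1 new (C)
  "CTCATACT" → prefix "C" already present; 7 new (T, C, A, T, A, C, T)
  "TTGCGGT" → prefix "TTGCG" already present; 2 new (G, T)
  "CTCATACTTG" → prefix "CTCATACT" already present; 2 new (T, G)
  "CAGTGGACCG" → prefix "CAGT" already present; 6 new (G, G, A, C, C, G)
  "CAGACAGCG" → prefix "CAGACAGC" already present; 1 new (G)
  "CTC" → prefix "CTC" already present; 0 new (none)
Total nodes = 9 + 8 + 6 + 7 + 2 + 7 + 0 + 1 + 1 + 7 + 2 + 2 + 6 + 1 + 0 = 59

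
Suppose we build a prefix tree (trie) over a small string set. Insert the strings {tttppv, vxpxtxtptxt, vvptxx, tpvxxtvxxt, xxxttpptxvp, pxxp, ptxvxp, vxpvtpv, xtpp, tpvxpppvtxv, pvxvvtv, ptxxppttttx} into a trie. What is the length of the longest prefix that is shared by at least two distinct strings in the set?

4

Look for the deepest trie node that still has at least two words in its subtree.
e.g. "tpvxpppvtxv" and "tpvxxtvxxt" share the prefix "tpvx" of length 4; no pair shares a longer one.
Longest shared-prefix length: 4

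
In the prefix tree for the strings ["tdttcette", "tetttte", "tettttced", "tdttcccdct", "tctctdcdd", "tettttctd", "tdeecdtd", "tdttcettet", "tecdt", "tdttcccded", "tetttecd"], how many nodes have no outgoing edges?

10

Leaves are exactly the stored words that no other stored word extends.
Those words: "tctctdcdd", "tdeecdtd", "tdttcccdct", "tdttcccded", "tdttcettet", "tecdt", "tetttecd", "tettttced", "tettttctd", "tetttte"
Leaf count: 10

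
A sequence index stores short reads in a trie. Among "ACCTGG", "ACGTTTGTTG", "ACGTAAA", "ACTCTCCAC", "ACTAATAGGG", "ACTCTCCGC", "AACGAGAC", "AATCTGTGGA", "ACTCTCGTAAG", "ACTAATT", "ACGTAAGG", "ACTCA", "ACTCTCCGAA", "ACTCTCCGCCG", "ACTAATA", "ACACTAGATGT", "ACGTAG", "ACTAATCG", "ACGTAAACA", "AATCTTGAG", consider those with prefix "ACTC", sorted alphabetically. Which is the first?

DFS of the "ACTC" subtree visits, in order: "ACTCA", "ACTCTCCAC", "ACTCTCCGAA", "ACTCTCCGC", "ACTCTCCGCCG", "ACTCTCGTAAG"
The 1st is ACTCA.

ACTCA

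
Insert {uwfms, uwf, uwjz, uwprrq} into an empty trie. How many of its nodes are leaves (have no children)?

Leaves are exactly the stored words that no other stored word extends.
Those words: "uwfms", "uwjz", "uwprrq"
Leaf count: 3

3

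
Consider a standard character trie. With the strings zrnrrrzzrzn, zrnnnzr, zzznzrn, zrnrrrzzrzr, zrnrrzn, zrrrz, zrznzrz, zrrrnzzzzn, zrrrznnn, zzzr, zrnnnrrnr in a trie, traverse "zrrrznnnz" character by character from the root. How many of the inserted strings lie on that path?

Walk "zrrrznnnz" from the root; an end-of-word marker is hit whenever a stored word is a prefix of "zrrrznnnz".
Prefixes of the query that are stored words: "zrrrz", "zrrrznnn"
Count: 2

2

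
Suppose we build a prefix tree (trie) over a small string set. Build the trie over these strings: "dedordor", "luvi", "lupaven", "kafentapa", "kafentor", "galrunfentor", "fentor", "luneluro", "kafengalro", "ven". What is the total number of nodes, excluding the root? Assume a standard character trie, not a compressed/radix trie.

Insert word by word; a character creates a node only if that edge doesn't already exist:
  "dedordor" → 8 new (d, e, d, o, r, d, o, r)
  "luvi" → 4 new (l, u, v, i)
  "lupaven" → prefix "lu" already present; 5 new (p, a, v, e, n)
  "kafentapa" → 9 new (k, a, f, e, n, t, a, p, a)
  "kafentor" → prefix "kafent" already present; 2 new (o, r)
  "galrunfentor" → 12 new (g, a, l, r, u, n, f, e, n, t, o, r)
  "fentor" → 6 new (f, e, n, t, o, r)
  "luneluro" → prefix "lu" already present; 6 new (n, e, l, u, r, o)
  "kafengalro" → prefix "kafen" already present; 5 new (g, a, l, r, o)
  "ven" → 3 new (v, e, n)
Total nodes = 8 + 4 + 5 + 9 + 2 + 12 + 6 + 6 + 5 + 3 = 60

60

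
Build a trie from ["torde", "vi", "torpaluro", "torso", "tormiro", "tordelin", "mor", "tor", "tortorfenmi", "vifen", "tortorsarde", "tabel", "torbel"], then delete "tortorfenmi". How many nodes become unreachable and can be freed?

5

A node on "tortorfenmi"'s path can go only if nothing else ends at it or branches off below it.
The suffix "fenmi" (5 nodes) is used only by "tortorfenmi"; the node for "tortor" still has the child "s", so pruning stops there.
Nodes removed: 5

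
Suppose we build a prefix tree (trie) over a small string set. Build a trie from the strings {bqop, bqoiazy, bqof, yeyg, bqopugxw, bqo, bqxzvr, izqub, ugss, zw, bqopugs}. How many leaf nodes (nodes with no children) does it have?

A leaf is a node with no children — equivalently, the end of a word that is not a proper prefix of any other stored word.
Those words: "bqof", "bqoiazy", "bqopugs", "bqopugxw", "bqxzvr", "izqub", "ugss", "yeyg", "zw"
Leaf count: 9

9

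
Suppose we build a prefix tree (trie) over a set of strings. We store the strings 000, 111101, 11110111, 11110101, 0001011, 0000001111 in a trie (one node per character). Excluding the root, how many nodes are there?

Trie structure (* marks end of a word):
(root)
├─ 0
│  └─ 0
│     └─ 0 *
│        ├─ 0
│        │  └─ 0
│        │     └─ 0
│        │        └─ 1
│        │           └─ 1
│        │              └─ 1
│        │                 └─ 1 *
│        └─ 1
│           └─ 0
│              └─ 1
│                 └─ 1 *
└─ 1
   └─ 1
      └─ 1
         └─ 1
            └─ 0
               └─ 1 *
                  ├─ 0
                  │  └─ 1 *
                  └─ 1
                     └─ 1 *
Counting every labelled node above: 24.

24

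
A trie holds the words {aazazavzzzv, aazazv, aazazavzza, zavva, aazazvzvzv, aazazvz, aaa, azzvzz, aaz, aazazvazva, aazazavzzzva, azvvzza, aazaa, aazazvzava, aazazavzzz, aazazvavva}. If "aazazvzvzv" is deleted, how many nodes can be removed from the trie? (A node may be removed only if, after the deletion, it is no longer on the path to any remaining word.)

3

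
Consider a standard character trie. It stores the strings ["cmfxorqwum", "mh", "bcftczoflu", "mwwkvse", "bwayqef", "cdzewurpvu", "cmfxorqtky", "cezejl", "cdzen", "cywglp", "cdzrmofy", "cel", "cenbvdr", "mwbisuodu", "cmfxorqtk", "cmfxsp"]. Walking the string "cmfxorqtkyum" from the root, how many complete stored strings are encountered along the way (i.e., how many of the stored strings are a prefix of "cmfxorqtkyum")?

Walk "cmfxorqtkyum" from the root; an end-of-word marker is hit whenever a stored word is a prefix of "cmfxorqtkyum".
Prefixes of the query that are stored words: "cmfxorqtk", "cmfxorqtky"
Count: 2

2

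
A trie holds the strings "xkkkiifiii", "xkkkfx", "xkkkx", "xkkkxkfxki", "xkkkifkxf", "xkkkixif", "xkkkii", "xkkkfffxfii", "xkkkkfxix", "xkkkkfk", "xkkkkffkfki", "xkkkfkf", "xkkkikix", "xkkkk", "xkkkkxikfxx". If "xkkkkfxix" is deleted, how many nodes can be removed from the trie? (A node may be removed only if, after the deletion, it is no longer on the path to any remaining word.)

3

Walk "xkkkkfxix" from the leaf back toward the root, removing each node that no remaining word uses.
The suffix "xix" (3 nodes) is used only by "xkkkkfxix"; the node for "xkkkkf" still has the child "k", so pruning stops there.
Nodes removed: 3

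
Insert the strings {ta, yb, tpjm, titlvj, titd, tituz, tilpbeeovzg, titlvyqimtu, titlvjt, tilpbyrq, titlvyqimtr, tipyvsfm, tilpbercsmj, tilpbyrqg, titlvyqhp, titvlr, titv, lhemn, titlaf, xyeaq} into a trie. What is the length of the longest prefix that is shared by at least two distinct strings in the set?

10

Look for the deepest trie node that still has at least two words in its subtree.
e.g. "titlvyqimtr" and "titlvyqimtu" share the prefix "titlvyqimt" of length 10; no pair shares a longer one.
Longest shared-prefix length: 10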